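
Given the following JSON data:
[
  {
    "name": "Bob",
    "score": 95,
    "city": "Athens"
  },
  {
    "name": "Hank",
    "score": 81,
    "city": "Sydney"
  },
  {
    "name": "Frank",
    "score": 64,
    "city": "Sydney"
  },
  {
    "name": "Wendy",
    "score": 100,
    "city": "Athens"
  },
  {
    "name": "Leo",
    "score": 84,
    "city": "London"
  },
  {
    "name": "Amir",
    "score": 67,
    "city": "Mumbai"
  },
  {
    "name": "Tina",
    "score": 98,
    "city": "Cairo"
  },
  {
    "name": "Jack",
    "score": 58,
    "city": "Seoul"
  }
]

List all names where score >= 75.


Filtering records where score >= 75:
  Bob (score=95) -> YES
  Hank (score=81) -> YES
  Frank (score=64) -> no
  Wendy (score=100) -> YES
  Leo (score=84) -> YES
  Amir (score=67) -> no
  Tina (score=98) -> YES
  Jack (score=58) -> no


ANSWER: Bob, Hank, Wendy, Leo, Tina


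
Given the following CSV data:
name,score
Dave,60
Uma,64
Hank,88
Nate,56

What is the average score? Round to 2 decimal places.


Scores: 60, 64, 88, 56
Sum = 268
Count = 4
Average = 268 / 4 = 67.00

ANSWER: 67.00


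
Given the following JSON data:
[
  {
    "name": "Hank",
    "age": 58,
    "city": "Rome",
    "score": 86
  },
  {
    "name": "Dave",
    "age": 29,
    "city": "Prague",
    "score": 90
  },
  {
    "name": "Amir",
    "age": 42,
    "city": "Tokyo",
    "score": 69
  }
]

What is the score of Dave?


Looking up record where name = Dave
Record index: 1
Field 'score' = 90

ANSWER: 90


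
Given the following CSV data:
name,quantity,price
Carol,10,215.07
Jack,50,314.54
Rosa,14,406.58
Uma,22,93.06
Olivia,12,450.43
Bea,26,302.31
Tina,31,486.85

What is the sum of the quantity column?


Values in 'quantity' column:
  Row 1: 10
  Row 2: 50
  Row 3: 14
  Row 4: 22
  Row 5: 12
  Row 6: 26
  Row 7: 31
Sum = 10 + 50 + 14 + 22 + 12 + 26 + 31 = 165

ANSWER: 165


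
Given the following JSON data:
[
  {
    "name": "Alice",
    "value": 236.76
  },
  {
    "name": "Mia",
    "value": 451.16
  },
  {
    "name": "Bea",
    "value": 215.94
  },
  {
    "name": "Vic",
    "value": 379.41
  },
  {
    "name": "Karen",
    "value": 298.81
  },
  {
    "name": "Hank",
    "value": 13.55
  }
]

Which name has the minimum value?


Comparing values:
  Alice: 236.76
  Mia: 451.16
  Bea: 215.94
  Vic: 379.41
  Karen: 298.81
  Hank: 13.55
Minimum: Hank (13.55)

ANSWER: Hank


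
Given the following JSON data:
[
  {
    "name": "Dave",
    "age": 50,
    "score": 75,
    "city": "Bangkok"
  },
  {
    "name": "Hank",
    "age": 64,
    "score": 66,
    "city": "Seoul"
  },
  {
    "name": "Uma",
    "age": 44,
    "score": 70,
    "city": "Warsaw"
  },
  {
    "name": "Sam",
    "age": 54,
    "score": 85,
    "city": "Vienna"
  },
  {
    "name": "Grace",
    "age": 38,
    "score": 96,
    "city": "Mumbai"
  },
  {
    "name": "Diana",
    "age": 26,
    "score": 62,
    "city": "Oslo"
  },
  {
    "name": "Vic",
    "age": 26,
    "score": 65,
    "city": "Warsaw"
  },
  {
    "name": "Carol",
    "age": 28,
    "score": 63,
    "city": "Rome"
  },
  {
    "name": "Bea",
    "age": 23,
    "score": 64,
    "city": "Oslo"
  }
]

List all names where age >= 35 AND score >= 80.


Checking both conditions:
  Dave (age=50, score=75) -> no
  Hank (age=64, score=66) -> no
  Uma (age=44, score=70) -> no
  Sam (age=54, score=85) -> YES
  Grace (age=38, score=96) -> YES
  Diana (age=26, score=62) -> no
  Vic (age=26, score=65) -> no
  Carol (age=28, score=63) -> no
  Bea (age=23, score=64) -> no


ANSWER: Sam, Grace


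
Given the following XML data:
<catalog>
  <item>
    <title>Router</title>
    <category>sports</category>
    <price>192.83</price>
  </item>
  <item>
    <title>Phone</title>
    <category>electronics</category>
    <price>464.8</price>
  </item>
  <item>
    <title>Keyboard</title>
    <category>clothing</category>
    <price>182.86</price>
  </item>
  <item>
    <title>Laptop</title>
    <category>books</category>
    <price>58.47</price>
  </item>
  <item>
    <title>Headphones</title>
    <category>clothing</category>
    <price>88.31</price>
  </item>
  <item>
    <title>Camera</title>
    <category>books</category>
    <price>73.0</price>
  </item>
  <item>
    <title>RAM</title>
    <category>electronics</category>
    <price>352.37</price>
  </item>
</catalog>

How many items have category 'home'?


Scanning <item> elements for <category>home</category>:
Count: 0

ANSWER: 0


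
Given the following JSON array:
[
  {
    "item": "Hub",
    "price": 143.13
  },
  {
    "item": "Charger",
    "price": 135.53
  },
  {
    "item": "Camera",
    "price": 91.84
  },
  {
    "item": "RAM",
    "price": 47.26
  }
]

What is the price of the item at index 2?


Array index 2 -> Camera
price = 91.84

ANSWER: 91.84


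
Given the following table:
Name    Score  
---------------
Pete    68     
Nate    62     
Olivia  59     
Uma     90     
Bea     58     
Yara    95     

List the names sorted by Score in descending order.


Sorting by Score (descending):
  Yara: 95
  Uma: 90
  Pete: 68
  Nate: 62
  Olivia: 59
  Bea: 58


ANSWER: Yara, Uma, Pete, Nate, Olivia, Bea


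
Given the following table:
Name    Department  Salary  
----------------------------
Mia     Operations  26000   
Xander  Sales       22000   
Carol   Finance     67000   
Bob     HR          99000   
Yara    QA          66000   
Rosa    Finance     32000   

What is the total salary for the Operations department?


Operations department members:
  Mia: 26000
Total = 26000 = 26000

ANSWER: 26000


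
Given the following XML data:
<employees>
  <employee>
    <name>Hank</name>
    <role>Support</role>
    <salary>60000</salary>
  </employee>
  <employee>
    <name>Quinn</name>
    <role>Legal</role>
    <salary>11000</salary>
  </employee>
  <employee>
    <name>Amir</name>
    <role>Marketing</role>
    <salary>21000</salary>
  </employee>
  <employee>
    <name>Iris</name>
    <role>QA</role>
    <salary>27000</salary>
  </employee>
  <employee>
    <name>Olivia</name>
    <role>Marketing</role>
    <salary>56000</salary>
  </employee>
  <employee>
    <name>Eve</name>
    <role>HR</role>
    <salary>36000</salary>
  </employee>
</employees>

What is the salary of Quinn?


Searching for <employee> with <name>Quinn</name>
Found at position 2
<salary>11000</salary>

ANSWER: 11000


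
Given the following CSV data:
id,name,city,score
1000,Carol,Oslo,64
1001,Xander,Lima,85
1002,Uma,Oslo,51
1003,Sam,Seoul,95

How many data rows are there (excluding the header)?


Counting rows (excluding header):
Header: id,name,city,score
Data rows: 4

ANSWER: 4


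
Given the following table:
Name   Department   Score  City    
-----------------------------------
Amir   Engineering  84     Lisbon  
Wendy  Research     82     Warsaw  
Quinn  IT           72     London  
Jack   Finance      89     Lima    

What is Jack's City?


Row 4: Jack
City = Lima

ANSWER: Lima


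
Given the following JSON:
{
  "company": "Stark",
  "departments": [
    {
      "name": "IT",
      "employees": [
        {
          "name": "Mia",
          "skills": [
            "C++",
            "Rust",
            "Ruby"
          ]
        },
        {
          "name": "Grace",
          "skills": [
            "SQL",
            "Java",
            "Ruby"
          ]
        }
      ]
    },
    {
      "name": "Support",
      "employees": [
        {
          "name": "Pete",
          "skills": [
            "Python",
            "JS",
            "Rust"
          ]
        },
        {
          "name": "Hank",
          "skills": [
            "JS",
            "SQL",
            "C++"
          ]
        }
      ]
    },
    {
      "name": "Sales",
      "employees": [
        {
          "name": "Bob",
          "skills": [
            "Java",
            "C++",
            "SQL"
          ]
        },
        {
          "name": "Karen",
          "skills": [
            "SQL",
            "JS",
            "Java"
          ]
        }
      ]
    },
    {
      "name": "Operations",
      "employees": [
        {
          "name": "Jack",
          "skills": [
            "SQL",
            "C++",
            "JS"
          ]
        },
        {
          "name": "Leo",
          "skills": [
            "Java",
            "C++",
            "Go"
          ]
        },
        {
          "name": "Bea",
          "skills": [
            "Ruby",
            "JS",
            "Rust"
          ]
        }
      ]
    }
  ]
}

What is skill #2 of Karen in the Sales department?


Path: departments[2].employees[1].skills[1]
Value: JS

ANSWER: JS


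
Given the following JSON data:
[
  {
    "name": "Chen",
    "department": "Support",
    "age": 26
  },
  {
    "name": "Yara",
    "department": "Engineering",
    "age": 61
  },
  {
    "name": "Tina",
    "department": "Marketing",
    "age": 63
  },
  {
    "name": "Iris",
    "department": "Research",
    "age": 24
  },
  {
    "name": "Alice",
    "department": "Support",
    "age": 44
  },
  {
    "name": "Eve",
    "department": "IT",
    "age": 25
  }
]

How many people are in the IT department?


Scanning records for department = IT
  Record 5: Eve
Count: 1

ANSWER: 1


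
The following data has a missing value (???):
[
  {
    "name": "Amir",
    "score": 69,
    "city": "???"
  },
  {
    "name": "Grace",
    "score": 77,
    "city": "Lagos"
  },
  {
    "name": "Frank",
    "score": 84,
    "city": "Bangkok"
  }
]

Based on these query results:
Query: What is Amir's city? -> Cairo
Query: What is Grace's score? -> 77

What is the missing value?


The missing value is Amir's city
From query: Amir's city = Cairo

ANSWER: Cairo


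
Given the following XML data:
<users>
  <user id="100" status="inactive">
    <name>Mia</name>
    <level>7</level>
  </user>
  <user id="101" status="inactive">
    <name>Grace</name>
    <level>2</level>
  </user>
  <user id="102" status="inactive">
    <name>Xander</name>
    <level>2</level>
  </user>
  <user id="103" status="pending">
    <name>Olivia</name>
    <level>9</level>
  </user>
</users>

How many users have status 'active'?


Counting users with status='active':
Count: 0

ANSWER: 0


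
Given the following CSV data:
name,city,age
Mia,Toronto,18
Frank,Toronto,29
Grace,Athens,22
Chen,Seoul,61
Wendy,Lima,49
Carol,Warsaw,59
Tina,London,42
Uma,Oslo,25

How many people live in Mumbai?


Scanning city column for 'Mumbai':
Total matches: 0

ANSWER: 0


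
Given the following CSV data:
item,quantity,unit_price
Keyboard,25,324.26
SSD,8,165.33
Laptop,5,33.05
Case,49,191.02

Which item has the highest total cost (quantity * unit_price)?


Computing row totals:
  Keyboard: 8106.5
  SSD: 1322.64
  Laptop: 165.25
  Case: 9359.98
Maximum: Case (9359.98)

ANSWER: Case


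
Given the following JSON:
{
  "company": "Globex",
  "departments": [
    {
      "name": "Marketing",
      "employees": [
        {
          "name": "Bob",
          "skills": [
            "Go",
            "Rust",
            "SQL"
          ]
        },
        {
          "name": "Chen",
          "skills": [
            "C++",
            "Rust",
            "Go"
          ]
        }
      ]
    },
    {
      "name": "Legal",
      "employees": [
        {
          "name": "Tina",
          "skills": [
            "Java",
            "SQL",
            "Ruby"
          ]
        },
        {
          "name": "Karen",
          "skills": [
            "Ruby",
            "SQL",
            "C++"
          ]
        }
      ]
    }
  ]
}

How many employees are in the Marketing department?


Path: departments[0].employees
Count: 2

ANSWER: 2


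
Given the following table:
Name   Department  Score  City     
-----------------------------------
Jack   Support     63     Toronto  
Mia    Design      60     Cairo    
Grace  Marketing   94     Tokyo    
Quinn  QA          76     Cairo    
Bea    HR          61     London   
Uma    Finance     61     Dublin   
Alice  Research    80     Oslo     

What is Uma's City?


Row 6: Uma
City = Dublin

ANSWER: Dublin


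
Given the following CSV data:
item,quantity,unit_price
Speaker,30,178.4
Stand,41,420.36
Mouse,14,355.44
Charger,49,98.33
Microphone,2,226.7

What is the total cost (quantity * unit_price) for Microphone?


Row: Microphone
quantity = 2
unit_price = 226.7
total = 2 * 226.7 = 453.4

ANSWER: 453.4


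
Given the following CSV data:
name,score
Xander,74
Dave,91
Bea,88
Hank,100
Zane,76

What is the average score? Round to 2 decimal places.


Scores: 74, 91, 88, 100, 76
Sum = 429
Count = 5
Average = 429 / 5 = 85.80

ANSWER: 85.80


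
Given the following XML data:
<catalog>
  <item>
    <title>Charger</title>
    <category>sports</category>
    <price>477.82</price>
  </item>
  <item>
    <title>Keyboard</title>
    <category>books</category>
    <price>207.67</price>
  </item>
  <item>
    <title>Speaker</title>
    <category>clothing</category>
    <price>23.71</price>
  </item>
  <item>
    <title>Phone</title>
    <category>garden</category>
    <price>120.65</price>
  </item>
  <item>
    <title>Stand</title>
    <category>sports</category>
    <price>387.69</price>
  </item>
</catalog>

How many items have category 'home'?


Scanning <item> elements for <category>home</category>:
Count: 0

ANSWER: 0


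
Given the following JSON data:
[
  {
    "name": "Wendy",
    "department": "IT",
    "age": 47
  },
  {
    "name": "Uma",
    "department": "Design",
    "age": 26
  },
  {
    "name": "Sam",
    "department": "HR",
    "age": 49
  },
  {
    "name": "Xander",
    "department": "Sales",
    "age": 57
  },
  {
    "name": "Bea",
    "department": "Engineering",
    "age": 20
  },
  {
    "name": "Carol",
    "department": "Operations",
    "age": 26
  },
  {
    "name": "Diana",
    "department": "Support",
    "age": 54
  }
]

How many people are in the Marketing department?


Scanning records for department = Marketing
  No matches found
Count: 0

ANSWER: 0


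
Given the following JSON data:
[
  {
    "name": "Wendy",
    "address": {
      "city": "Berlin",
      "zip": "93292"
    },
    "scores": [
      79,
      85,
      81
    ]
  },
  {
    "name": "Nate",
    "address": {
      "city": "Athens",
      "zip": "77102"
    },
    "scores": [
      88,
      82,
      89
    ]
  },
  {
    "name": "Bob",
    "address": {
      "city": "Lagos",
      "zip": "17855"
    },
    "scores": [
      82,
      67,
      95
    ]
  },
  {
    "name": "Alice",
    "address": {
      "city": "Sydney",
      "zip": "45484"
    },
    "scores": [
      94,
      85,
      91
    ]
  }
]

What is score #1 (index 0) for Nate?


Path: records[1].scores[0]
Value: 88

ANSWER: 88


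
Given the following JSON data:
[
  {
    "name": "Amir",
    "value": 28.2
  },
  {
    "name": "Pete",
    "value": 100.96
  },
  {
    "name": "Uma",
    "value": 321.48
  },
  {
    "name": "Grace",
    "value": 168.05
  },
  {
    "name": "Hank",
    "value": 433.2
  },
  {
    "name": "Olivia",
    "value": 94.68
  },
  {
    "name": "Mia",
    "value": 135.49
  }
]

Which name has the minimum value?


Comparing values:
  Amir: 28.2
  Pete: 100.96
  Uma: 321.48
  Grace: 168.05
  Hank: 433.2
  Olivia: 94.68
  Mia: 135.49
Minimum: Amir (28.2)

ANSWER: Amir


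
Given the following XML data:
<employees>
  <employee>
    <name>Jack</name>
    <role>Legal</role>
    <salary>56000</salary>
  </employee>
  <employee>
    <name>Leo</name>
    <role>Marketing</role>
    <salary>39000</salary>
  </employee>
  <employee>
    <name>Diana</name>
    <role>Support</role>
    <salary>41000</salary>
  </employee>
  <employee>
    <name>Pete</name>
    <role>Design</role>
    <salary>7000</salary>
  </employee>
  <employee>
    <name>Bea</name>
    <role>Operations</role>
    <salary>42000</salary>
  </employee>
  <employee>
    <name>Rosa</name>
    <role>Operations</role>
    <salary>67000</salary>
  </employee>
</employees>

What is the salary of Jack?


Searching for <employee> with <name>Jack</name>
Found at position 1
<salary>56000</salary>

ANSWER: 56000


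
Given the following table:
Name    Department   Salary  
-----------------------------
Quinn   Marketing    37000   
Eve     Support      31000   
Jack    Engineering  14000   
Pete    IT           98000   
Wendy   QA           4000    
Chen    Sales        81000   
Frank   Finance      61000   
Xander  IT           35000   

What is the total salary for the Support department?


Support department members:
  Eve: 31000
Total = 31000 = 31000

ANSWER: 31000


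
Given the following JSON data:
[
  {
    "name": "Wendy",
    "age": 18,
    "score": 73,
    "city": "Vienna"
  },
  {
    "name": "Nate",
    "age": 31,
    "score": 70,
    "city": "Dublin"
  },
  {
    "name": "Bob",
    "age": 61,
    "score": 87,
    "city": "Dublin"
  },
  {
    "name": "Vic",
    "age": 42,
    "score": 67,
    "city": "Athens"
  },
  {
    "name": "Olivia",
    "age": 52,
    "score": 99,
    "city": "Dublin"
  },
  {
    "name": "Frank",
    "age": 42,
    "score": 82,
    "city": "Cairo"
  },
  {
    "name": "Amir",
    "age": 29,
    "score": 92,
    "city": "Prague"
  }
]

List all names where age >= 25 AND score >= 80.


Checking both conditions:
  Wendy (age=18, score=73) -> no
  Nate (age=31, score=70) -> no
  Bob (age=61, score=87) -> YES
  Vic (age=42, score=67) -> no
  Olivia (age=52, score=99) -> YES
  Frank (age=42, score=82) -> YES
  Amir (age=29, score=92) -> YES


ANSWER: Bob, Olivia, Frank, Amir


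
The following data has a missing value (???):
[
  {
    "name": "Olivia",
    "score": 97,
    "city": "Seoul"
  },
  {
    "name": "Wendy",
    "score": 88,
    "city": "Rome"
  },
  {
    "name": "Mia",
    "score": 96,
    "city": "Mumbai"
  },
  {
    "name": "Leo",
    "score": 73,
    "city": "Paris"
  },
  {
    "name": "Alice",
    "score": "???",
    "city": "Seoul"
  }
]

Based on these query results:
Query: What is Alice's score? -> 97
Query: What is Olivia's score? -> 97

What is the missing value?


The missing value is Alice's score
From query: Alice's score = 97

ANSWER: 97


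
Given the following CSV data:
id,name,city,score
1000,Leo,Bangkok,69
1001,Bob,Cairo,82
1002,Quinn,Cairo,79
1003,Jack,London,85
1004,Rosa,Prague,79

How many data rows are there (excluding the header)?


Counting rows (excluding header):
Header: id,name,city,score
Data rows: 5

ANSWER: 5


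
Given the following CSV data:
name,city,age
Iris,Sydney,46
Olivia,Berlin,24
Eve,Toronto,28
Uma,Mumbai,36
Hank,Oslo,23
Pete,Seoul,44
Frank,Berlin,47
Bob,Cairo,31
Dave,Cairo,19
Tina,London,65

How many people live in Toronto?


Scanning city column for 'Toronto':
  Row 3: Eve -> MATCH
Total matches: 1

ANSWER: 1


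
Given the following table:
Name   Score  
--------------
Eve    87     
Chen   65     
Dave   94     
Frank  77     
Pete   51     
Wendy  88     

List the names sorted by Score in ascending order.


Sorting by Score (ascending):
  Pete: 51
  Chen: 65
  Frank: 77
  Eve: 87
  Wendy: 88
  Dave: 94


ANSWER: Pete, Chen, Frank, Eve, Wendy, Dave


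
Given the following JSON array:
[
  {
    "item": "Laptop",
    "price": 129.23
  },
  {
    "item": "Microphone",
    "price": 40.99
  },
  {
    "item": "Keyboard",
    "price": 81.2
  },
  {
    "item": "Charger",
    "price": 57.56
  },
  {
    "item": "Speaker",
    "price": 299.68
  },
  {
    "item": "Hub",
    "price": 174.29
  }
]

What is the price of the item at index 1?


Array index 1 -> Microphone
price = 40.99

ANSWER: 40.99


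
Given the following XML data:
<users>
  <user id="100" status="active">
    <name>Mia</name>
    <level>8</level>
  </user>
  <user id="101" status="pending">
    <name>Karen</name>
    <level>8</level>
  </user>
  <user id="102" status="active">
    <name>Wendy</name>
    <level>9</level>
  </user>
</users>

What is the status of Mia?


Finding user with name = Mia
user id="100" status="active"

ANSWER: active


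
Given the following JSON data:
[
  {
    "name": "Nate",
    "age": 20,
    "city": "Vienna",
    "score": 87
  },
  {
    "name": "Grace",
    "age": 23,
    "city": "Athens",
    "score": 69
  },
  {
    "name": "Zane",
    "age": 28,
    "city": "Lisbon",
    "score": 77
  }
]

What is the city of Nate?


Looking up record where name = Nate
Record index: 0
Field 'city' = Vienna

ANSWER: Vienna


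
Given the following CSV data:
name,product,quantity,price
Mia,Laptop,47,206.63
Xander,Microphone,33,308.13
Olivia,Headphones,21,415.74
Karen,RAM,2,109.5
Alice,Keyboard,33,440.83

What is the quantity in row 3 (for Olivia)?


Row 3: Olivia
Column 'quantity' = 21

ANSWER: 21


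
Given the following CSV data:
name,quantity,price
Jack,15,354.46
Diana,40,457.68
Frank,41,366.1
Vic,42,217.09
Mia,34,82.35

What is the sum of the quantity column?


Values in 'quantity' column:
  Row 1: 15
  Row 2: 40
  Row 3: 41
  Row 4: 42
  Row 5: 34
Sum = 15 + 40 + 41 + 42 + 34 = 172

ANSWER: 172


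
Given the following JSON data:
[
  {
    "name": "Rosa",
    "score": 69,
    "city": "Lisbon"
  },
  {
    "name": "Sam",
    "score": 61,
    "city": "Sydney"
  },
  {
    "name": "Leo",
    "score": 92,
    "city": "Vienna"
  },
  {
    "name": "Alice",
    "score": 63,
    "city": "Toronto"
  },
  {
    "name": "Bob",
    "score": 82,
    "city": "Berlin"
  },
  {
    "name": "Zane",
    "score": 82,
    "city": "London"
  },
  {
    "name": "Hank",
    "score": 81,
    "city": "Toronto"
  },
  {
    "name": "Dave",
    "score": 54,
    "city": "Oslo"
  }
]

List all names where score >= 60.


Filtering records where score >= 60:
  Rosa (score=69) -> YES
  Sam (score=61) -> YES
  Leo (score=92) -> YES
  Alice (score=63) -> YES
  Bob (score=82) -> YES
  Zane (score=82) -> YES
  Hank (score=81) -> YES
  Dave (score=54) -> no


ANSWER: Rosa, Sam, Leo, Alice, Bob, Zane, Hank


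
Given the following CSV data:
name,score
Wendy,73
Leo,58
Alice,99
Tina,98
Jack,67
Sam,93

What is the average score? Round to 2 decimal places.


Scores: 73, 58, 99, 98, 67, 93
Sum = 488
Count = 6
Average = 488 / 6 = 81.33

ANSWER: 81.33


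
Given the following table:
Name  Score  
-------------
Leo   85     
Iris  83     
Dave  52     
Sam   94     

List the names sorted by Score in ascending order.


Sorting by Score (ascending):
  Dave: 52
  Iris: 83
  Leo: 85
  Sam: 94


ANSWER: Dave, Iris, Leo, Sam


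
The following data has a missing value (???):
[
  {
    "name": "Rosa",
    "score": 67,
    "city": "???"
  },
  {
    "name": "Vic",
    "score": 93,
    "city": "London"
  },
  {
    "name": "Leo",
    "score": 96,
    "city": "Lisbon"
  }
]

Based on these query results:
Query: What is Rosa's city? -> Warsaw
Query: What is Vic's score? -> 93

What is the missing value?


The missing value is Rosa's city
From query: Rosa's city = Warsaw

ANSWER: Warsaw


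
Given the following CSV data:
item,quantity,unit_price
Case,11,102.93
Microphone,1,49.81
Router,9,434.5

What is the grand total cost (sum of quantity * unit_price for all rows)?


Computing row totals:
  Case: 11 * 102.93 = 1132.23
  Microphone: 1 * 49.81 = 49.81
  Router: 9 * 434.5 = 3910.5
Grand total = 1132.23 + 49.81 + 3910.5 = 5092.54

ANSWER: 5092.54


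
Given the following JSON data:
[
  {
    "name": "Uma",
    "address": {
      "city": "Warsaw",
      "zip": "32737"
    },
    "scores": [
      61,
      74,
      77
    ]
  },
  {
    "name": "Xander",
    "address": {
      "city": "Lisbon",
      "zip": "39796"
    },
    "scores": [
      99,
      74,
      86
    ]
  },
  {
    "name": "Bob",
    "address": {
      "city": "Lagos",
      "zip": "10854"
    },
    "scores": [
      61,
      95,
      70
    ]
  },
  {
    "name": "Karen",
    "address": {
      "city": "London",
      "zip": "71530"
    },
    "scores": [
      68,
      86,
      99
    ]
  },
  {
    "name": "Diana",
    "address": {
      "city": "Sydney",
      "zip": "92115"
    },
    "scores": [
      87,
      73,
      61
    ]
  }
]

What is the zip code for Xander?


Path: records[1].address.zip
Value: 39796

ANSWER: 39796


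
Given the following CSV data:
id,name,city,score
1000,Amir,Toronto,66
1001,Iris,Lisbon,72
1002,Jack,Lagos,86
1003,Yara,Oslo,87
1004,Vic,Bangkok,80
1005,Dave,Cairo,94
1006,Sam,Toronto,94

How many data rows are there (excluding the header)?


Counting rows (excluding header):
Header: id,name,city,score
Data rows: 7

ANSWER: 7


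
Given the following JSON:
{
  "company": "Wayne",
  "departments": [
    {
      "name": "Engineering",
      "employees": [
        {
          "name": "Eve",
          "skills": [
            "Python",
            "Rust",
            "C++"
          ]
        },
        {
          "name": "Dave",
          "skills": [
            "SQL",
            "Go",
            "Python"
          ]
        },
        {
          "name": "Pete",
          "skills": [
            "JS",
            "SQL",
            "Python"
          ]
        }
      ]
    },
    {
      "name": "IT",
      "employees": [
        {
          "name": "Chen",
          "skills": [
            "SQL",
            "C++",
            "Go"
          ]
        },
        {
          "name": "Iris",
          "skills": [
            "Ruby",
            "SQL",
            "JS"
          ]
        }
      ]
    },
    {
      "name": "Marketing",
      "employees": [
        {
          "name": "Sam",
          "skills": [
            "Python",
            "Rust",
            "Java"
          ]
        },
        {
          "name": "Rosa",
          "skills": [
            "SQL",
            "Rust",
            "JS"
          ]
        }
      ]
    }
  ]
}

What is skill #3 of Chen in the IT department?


Path: departments[1].employees[0].skills[2]
Value: Go

ANSWER: Go


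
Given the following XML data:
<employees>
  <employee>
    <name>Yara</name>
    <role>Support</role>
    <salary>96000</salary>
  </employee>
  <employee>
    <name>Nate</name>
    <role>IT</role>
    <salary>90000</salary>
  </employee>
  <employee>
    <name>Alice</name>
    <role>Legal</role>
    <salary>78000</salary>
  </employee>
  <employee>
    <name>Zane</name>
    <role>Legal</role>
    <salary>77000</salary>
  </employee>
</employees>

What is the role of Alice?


Searching for <employee> with <name>Alice</name>
Found at position 3
<role>Legal</role>

ANSWER: Legal


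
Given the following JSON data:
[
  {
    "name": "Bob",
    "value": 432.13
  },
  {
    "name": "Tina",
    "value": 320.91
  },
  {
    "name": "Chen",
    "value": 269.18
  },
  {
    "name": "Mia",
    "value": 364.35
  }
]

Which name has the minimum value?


Comparing values:
  Bob: 432.13
  Tina: 320.91
  Chen: 269.18
  Mia: 364.35
Minimum: Chen (269.18)

ANSWER: Chen


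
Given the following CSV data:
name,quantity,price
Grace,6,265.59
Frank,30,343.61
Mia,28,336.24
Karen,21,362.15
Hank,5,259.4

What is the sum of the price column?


Values in 'price' column:
  Row 1: 265.59
  Row 2: 343.61
  Row 3: 336.24
  Row 4: 362.15
  Row 5: 259.4
Sum = 265.59 + 343.61 + 336.24 + 362.15 + 259.4 = 1566.99

ANSWER: 1566.99


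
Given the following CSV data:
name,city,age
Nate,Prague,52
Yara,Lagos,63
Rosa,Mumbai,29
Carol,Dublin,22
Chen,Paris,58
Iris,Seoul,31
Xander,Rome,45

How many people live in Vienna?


Scanning city column for 'Vienna':
Total matches: 0

ANSWER: 0


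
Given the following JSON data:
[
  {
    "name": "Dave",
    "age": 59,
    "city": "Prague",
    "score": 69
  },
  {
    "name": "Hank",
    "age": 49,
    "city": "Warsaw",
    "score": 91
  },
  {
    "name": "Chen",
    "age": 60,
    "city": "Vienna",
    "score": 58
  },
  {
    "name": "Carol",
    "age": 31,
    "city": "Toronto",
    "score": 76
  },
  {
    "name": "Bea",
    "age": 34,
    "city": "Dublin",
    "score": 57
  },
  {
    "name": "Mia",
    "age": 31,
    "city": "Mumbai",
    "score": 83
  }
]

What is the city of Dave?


Looking up record where name = Dave
Record index: 0
Field 'city' = Prague

ANSWER: Prague


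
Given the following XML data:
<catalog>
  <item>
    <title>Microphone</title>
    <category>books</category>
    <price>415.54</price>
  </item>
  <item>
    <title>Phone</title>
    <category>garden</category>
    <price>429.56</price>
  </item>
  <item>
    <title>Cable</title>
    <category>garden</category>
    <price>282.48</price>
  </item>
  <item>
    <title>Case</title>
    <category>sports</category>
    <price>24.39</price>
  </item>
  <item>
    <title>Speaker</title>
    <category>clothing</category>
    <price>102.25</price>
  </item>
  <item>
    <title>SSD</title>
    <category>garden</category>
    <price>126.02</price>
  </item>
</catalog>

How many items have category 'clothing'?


Scanning <item> elements for <category>clothing</category>:
  Item 5: Speaker -> MATCH
Count: 1

ANSWER: 1


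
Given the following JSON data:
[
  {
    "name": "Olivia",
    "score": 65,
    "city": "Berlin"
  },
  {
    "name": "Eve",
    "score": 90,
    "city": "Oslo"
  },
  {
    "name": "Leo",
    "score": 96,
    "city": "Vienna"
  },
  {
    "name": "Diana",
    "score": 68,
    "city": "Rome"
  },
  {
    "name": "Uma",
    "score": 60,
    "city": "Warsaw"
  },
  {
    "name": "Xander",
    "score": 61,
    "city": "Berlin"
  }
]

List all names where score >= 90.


Filtering records where score >= 90:
  Olivia (score=65) -> no
  Eve (score=90) -> YES
  Leo (score=96) -> YES
  Diana (score=68) -> no
  Uma (score=60) -> no
  Xander (score=61) -> no


ANSWER: Eve, Leo


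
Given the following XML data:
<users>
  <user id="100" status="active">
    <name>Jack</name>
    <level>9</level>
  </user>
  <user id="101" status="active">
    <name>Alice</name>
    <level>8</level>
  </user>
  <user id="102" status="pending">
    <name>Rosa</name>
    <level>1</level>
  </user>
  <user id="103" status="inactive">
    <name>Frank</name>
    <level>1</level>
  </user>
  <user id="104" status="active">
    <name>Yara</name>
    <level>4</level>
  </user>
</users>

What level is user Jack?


Finding user: Jack
<level>9</level>

ANSWER: 9


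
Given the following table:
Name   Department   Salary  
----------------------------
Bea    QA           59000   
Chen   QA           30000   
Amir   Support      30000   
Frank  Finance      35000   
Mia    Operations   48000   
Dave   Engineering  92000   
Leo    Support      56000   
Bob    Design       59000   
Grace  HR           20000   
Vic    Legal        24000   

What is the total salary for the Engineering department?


Engineering department members:
  Dave: 92000
Total = 92000 = 92000

ANSWER: 92000


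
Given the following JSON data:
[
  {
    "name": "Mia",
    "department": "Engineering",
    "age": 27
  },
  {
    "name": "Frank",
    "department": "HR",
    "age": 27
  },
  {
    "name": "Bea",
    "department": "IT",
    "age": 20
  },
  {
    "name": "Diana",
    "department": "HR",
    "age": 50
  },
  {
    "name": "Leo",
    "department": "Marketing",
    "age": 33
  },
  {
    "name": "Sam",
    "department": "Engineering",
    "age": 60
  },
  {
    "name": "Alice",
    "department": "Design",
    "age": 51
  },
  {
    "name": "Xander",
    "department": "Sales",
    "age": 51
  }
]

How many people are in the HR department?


Scanning records for department = HR
  Record 1: Frank
  Record 3: Diana
Count: 2

ANSWER: 2


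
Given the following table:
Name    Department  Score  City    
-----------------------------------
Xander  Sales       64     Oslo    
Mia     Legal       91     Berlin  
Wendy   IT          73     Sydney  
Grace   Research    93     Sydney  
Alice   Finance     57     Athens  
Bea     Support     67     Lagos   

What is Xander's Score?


Row 1: Xander
Score = 64

ANSWER: 64


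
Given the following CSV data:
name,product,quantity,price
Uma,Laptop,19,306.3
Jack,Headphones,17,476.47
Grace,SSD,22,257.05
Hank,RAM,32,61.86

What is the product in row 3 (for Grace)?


Row 3: Grace
Column 'product' = SSD

ANSWER: SSD


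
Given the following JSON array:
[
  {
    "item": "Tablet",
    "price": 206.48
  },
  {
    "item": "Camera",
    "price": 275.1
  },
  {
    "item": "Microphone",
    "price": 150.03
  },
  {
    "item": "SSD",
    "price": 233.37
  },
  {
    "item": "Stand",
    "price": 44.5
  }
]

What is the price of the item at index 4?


Array index 4 -> Stand
price = 44.5

ANSWER: 44.5


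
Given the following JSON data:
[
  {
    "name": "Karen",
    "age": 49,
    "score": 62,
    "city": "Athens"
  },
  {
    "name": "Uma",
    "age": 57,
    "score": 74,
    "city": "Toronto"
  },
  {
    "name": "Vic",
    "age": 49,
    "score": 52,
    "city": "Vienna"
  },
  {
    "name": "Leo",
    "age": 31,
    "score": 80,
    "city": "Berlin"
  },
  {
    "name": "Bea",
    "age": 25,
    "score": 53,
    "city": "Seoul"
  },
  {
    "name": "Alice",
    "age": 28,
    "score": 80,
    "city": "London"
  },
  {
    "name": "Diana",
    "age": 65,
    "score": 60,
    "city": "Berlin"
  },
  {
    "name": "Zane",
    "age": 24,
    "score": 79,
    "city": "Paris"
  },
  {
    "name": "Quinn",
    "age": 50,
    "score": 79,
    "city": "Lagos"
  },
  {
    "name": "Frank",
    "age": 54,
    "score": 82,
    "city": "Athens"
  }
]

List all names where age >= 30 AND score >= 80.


Checking both conditions:
  Karen (age=49, score=62) -> no
  Uma (age=57, score=74) -> no
  Vic (age=49, score=52) -> no
  Leo (age=31, score=80) -> YES
  Bea (age=25, score=53) -> no
  Alice (age=28, score=80) -> no
  Diana (age=65, score=60) -> no
  Zane (age=24, score=79) -> no
  Quinn (age=50, score=79) -> no
  Frank (age=54, score=82) -> YES


ANSWER: Leo, Frank


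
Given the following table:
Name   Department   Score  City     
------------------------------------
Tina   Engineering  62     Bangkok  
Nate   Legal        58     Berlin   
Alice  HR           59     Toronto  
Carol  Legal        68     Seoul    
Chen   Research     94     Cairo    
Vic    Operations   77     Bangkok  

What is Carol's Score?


Row 4: Carol
Score = 68

ANSWER: 68


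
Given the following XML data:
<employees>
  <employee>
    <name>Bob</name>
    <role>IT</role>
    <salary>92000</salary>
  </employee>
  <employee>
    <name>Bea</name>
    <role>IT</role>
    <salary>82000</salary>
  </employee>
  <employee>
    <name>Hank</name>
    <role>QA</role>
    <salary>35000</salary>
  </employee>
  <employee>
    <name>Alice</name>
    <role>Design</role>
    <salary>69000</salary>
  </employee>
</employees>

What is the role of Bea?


Searching for <employee> with <name>Bea</name>
Found at position 2
<role>IT</role>

ANSWER: IT


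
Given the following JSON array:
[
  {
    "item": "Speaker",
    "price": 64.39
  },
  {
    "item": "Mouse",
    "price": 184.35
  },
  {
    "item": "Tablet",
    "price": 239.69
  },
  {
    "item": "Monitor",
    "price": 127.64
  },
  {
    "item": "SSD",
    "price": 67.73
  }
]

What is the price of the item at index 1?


Array index 1 -> Mouse
price = 184.35

ANSWER: 184.35


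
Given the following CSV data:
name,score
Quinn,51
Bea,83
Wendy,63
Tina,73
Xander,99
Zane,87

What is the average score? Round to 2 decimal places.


Scores: 51, 83, 63, 73, 99, 87
Sum = 456
Count = 6
Average = 456 / 6 = 76.00

ANSWER: 76.00


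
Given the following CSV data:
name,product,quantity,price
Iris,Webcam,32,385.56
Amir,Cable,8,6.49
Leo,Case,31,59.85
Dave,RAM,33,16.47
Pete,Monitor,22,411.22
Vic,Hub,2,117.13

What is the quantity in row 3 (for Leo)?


Row 3: Leo
Column 'quantity' = 31

ANSWER: 31


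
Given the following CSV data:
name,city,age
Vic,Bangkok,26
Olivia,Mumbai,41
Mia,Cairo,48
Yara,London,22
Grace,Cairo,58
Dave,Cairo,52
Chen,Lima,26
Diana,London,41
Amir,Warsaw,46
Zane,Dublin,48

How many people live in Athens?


Scanning city column for 'Athens':
Total matches: 0

ANSWER: 0


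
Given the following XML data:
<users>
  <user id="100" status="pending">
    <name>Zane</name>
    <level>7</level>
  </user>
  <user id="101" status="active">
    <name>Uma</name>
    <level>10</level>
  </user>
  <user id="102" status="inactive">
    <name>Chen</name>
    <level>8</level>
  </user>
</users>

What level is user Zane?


Finding user: Zane
<level>7</level>

ANSWER: 7


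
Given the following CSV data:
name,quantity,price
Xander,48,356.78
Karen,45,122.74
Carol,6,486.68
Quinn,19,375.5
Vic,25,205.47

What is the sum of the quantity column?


Values in 'quantity' column:
  Row 1: 48
  Row 2: 45
  Row 3: 6
  Row 4: 19
  Row 5: 25
Sum = 48 + 45 + 6 + 19 + 25 = 143

ANSWER: 143


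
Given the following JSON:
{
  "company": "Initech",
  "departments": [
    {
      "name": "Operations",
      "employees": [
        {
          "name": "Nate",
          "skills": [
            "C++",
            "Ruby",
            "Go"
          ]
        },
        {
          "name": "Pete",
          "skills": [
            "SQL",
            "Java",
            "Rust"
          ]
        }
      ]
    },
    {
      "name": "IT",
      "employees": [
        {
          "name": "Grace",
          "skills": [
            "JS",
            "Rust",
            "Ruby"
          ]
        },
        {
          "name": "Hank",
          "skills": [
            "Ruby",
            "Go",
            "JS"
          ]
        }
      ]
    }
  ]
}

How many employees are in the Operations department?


Path: departments[0].employees
Count: 2

ANSWER: 2


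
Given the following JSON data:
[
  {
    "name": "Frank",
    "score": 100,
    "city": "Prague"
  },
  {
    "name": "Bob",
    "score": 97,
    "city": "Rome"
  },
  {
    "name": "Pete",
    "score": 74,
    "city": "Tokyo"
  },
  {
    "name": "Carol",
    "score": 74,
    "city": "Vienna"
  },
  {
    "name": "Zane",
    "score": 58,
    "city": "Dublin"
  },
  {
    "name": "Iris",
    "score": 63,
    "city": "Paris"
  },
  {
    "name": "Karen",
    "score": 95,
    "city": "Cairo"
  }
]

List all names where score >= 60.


Filtering records where score >= 60:
  Frank (score=100) -> YES
  Bob (score=97) -> YES
  Pete (score=74) -> YES
  Carol (score=74) -> YES
  Zane (score=58) -> no
  Iris (score=63) -> YES
  Karen (score=95) -> YES


ANSWER: Frank, Bob, Pete, Carol, Iris, Karen


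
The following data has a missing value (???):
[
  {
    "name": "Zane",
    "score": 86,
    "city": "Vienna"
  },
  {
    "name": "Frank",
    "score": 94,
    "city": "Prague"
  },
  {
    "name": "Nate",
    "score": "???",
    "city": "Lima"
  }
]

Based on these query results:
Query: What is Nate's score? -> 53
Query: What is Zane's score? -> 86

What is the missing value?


The missing value is Nate's score
From query: Nate's score = 53

ANSWER: 53


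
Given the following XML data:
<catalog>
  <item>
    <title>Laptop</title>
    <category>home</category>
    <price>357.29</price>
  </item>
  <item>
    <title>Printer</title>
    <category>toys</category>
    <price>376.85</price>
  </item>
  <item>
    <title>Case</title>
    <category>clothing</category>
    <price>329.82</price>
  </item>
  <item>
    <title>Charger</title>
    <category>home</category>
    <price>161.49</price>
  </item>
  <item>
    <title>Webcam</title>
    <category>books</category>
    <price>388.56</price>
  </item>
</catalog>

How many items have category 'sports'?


Scanning <item> elements for <category>sports</category>:
Count: 0

ANSWER: 0


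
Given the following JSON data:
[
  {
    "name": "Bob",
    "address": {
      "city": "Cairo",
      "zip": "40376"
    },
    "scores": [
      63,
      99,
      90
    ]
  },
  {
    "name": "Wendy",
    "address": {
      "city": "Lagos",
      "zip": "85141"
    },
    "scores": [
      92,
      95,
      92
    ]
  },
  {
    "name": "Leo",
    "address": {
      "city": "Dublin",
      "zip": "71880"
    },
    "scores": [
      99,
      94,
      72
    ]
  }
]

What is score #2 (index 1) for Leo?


Path: records[2].scores[1]
Value: 94

ANSWER: 94


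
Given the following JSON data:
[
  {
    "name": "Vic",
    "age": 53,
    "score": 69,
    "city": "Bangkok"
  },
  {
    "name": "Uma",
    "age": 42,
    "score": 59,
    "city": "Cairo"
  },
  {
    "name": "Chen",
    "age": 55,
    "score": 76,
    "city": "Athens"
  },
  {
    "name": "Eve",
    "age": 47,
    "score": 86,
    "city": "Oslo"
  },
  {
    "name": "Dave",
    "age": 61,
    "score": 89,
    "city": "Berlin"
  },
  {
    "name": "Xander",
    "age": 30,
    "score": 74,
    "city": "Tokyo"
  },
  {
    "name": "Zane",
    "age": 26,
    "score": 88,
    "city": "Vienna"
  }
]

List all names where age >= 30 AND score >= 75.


Checking both conditions:
  Vic (age=53, score=69) -> no
  Uma (age=42, score=59) -> no
  Chen (age=55, score=76) -> YES
  Eve (age=47, score=86) -> YES
  Dave (age=61, score=89) -> YES
  Xander (age=30, score=74) -> no
  Zane (age=26, score=88) -> no


ANSWER: Chen, Eve, Dave
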